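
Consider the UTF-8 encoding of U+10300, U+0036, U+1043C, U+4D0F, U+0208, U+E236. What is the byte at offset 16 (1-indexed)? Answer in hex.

0x88

1-indexed offset 16 is 0-indexed offset 15.
U+10300 → 4-byte form F0 90 8C 80 at offsets 0–3.
U+0036 → 1-byte form 36 at offsets 4–4.
U+1043C → 4-byte form F0 90 90 BC at offsets 5–8.
U+4D0F → 3-byte form E4 B4 8F at offsets 9–11.
U+0208 → 2-byte form C8 88 at offsets 12–13.
U+E236 → 3-byte form EE 88 B6 at offsets 14–16.
Offset 15 falls in char 6's range; it's byte 2 of EE 88 B6 = 0x88.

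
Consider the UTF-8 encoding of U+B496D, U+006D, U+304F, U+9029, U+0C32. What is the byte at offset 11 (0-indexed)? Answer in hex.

0xE0

U+B496D → 4-byte form F2 B4 A5 AD at offsets 0–3.
U+006D → 1-byte form 6D at offsets 4–4.
U+304F → 3-byte form E3 81 8F at offsets 5–7.
U+9029 → 3-byte form E9 80 A9 at offsets 8–10.
U+0C32 → 3-byte form E0 B0 B2 at offsets 11–13.
Offset 11 falls in char 5's range; it's byte 1 of E0 B0 B2 = 0xE0.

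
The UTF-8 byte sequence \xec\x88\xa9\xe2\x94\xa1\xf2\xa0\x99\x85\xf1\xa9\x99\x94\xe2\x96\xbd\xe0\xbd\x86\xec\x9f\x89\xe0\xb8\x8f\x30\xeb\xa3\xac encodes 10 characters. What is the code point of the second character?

U+2521

Offset 0: leading byte 0xEC = 11101100 → 3-byte char #1 = EC 88 A9.
Offset 3: leading byte 0xE2 = 11100010 → 3-byte char #2 = E2 94 A1.
Leading byte 0xE2 = 11100010 matches 1110xxxx → 3-byte sequence.
Byte 1: 0xE2 = 11100010, payload 0010 (4 bits).
Byte 2: 0x94 = 10010100 (10xxxxxx ✓), payload 010100.
Byte 3: 0xA1 = 10100001 (10xxxxxx ✓), payload 100001.
Concatenate: 0010010100100001 = 0x2521 (16 bits → U+2521).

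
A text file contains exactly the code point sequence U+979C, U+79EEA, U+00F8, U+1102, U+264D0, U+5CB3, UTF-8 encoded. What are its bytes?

U+979C: 3-byte form → E9 9E 9C.
U+79EEA: 4-byte form → F1 B9 BB AA.
U+00F8: 2-byte form → C3 B8.
U+1102: 3-byte form → E1 84 82.
U+264D0: 4-byte form → F0 A6 93 90.
U+5CB3: 3-byte form → E5 B2 B3.
Concatenated (19 bytes): E9 9E 9C F1 B9 BB AA C3 B8 E1 84 82 F0 A6 93 90 E5 B2 B3.

E9 9E 9C F1 B9 BB AA C3 B8 E1 84 82 F0 A6 93 90 E5 B2 B3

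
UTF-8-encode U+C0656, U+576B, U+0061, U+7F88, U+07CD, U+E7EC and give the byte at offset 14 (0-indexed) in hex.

0x9F

U+C0656 → 4-byte form F3 80 99 96 at offsets 0–3.
U+576B → 3-byte form E5 9D AB at offsets 4–6.
U+0061 → 1-byte form 61 at offsets 7–7.
U+7F88 → 3-byte form E7 BE 88 at offsets 8–10.
U+07CD → 2-byte form DF 8D at offsets 11–12.
U+E7EC → 3-byte form EE 9F AC at offsets 13–15.
Offset 14 falls in char 6's range; it's byte 2 of EE 9F AC = 0x9F.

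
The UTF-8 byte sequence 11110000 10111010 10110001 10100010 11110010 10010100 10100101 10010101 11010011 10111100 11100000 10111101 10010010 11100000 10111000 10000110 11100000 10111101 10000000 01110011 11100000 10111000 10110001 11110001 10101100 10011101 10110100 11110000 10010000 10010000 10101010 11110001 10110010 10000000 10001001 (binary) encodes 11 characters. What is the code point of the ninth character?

Offset 0: leading byte 0xF0 = 11110000 → 4-byte char #1 = F0 BA B1 A2.
Offset 4: leading byte 0xF2 = 11110010 → 4-byte char #2 = F2 94 A5 95.
Offset 8: leading byte 0xD3 = 11010011 → 2-byte char #3 = D3 BC.
Offset 10: leading byte 0xE0 = 11100000 → 3-byte char #4 = E0 BD 92.
Offset 13: leading byte 0xE0 = 11100000 → 3-byte char #5 = E0 B8 86.
Offset 16: leading byte 0xE0 = 11100000 → 3-byte char #6 = E0 BD 80.
Offset 19: leading byte 0x73 = 01110011 → 1-byte char #7 = 73.
Offset 20: leading byte 0xE0 = 11100000 → 3-byte char #8 = E0 B8 B1.
Offset 23: leading byte 0xF1 = 11110001 → 4-byte char #9 = F1 AC 9D B4.
Leading byte 0xF1 = 11110001 matches 11110xxx → 4-byte sequence.
Byte 1: 0xF1 = 11110001, payload 001 (3 bits).
Byte 2: 0xAC = 10101100 (10xxxxxx ✓), payload 101100.
Byte 3: 0x9D = 10011101 (10xxxxxx ✓), payload 011101.
Byte 4: 0xB4 = 10110100 (10xxxxxx ✓), payload 110100.
Concatenate: 001101100011101110100 = 0x6C774 (21 bits → U+6C774).

U+6C774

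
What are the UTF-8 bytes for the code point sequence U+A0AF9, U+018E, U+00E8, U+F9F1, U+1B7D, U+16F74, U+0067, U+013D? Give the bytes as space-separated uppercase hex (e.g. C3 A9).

F2 A0 AB B9 C6 8E C3 A8 EF A7 B1 E1 AD BD F0 96 BD B4 67 C4 BD

U+A0AF9: 4-byte form → F2 A0 AB B9.
U+018E: 2-byte form → C6 8E.
U+00E8: 2-byte form → C3 A8.
U+F9F1: 3-byte form → EF A7 B1.
U+1B7D: 3-byte form → E1 AD BD.
U+16F74: 4-byte form → F0 96 BD B4.
U+0067: 1-byte form → 67.
U+013D: 2-byte form → C4 BD.
Concatenated (21 bytes): F2 A0 AB B9 C6 8E C3 A8 EF A7 B1 E1 AD BD F0 96 BD B4 67 C4 BD.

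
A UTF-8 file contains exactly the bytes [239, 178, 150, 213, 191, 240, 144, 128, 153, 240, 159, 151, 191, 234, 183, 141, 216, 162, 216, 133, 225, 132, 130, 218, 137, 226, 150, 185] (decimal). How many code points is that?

Byte at offset 0: 0xEF = 11101111 → 3-byte char (#1). Advance 3.
Byte at offset 3: 0xD5 = 11010101 → 2-byte char (#2). Advance 2.
Byte at offset 5: 0xF0 = 11110000 → 4-byte char (#3). Advance 4.
Byte at offset 9: 0xF0 = 11110000 → 4-byte char (#4). Advance 4.
Byte at offset 13: 0xEA = 11101010 → 3-byte char (#5). Advance 3.
Byte at offset 16: 0xD8 = 11011000 → 2-byte char (#6). Advance 2.
Byte at offset 18: 0xD8 = 11011000 → 2-byte char (#7). Advance 2.
Byte at offset 20: 0xE1 = 11100001 → 3-byte char (#8). Advance 3.
Byte at offset 23: 0xDA = 11011010 → 2-byte char (#9). Advance 2.
Byte at offset 25: 0xE2 = 11100010 → 3-byte char (#10). Advance 3.
Reached end at offset 28 after 10 code points.

10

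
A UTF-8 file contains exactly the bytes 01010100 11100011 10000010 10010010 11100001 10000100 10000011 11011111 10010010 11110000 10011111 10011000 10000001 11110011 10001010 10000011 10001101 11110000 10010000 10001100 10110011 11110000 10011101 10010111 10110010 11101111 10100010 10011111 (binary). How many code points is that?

9

Byte at offset 0: 0x54 = 01010100 → 1-byte char (#1). Advance 1.
Byte at offset 1: 0xE3 = 11100011 → 3-byte char (#2). Advance 3.
Byte at offset 4: 0xE1 = 11100001 → 3-byte char (#3). Advance 3.
Byte at offset 7: 0xDF = 11011111 → 2-byte char (#4). Advance 2.
Byte at offset 9: 0xF0 = 11110000 → 4-byte char (#5). Advance 4.
Byte at offset 13: 0xF3 = 11110011 → 4-byte char (#6). Advance 4.
Byte at offset 17: 0xF0 = 11110000 → 4-byte char (#7). Advance 4.
Byte at offset 21: 0xF0 = 11110000 → 4-byte char (#8). Advance 4.
Byte at offset 25: 0xEF = 11101111 → 3-byte char (#9). Advance 3.
Reached end at offset 28 after 9 code points.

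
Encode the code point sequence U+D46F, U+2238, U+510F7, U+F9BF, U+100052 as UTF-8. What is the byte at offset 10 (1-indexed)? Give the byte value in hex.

1-indexed offset 10 is 0-indexed offset 9.
U+D46F → 3-byte form ED 91 AF at offsets 0–2.
U+2238 → 3-byte form E2 88 B8 at offsets 3–5.
U+510F7 → 4-byte form F1 91 83 B7 at offsets 6–9.
Offset 9 falls in char 3's range; it's byte 4 of F1 91 83 B7 = 0xB7.

0xB7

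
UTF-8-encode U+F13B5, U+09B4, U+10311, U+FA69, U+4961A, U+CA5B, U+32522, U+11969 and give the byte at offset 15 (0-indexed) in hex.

U+F13B5 → 4-byte form F3 B1 8E B5 at offsets 0–3.
U+09B4 → 3-byte form E0 A6 B4 at offsets 4–6.
U+10311 → 4-byte form F0 90 8C 91 at offsets 7–10.
U+FA69 → 3-byte form EF A9 A9 at offsets 11–13.
U+4961A → 4-byte form F1 89 98 9A at offsets 14–17.
Offset 15 falls in char 5's range; it's byte 2 of F1 89 98 9A = 0x89.

0x89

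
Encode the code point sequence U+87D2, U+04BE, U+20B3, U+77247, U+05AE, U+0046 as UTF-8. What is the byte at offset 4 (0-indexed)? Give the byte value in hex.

U+87D2 → 3-byte form E8 9F 92 at offsets 0–2.
U+04BE → 2-byte form D2 BE at offsets 3–4.
Offset 4 falls in char 2's range; it's byte 2 of D2 BE = 0xBE.

0xBE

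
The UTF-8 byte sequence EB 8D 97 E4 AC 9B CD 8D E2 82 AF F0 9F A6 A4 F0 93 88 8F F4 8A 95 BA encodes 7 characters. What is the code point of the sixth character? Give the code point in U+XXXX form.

Offset 0: leading byte 0xEB = 11101011 → 3-byte char #1 = EB 8D 97.
Offset 3: leading byte 0xE4 = 11100100 → 3-byte char #2 = E4 AC 9B.
Offset 6: leading byte 0xCD = 11001101 → 2-byte char #3 = CD 8D.
Offset 8: leading byte 0xE2 = 11100010 → 3-byte char #4 = E2 82 AF.
Offset 11: leading byte 0xF0 = 11110000 → 4-byte char #5 = F0 9F A6 A4.
Offset 15: leading byte 0xF0 = 11110000 → 4-byte char #6 = F0 93 88 8F.
Leading byte 0xF0 = 11110000 matches 11110xxx → 4-byte sequence.
Byte 1: 0xF0 = 11110000, payload 000 (3 bits).
Byte 2: 0x93 = 10010011 (10xxxxxx ✓), payload 010011.
Byte 3: 0x88 = 10001000 (10xxxxxx ✓), payload 001000.
Byte 4: 0x8F = 10001111 (10xxxxxx ✓), payload 001111.
Concatenate: 000010011001000001111 = 0x1320F (21 bits → U+1320F).

U+1320F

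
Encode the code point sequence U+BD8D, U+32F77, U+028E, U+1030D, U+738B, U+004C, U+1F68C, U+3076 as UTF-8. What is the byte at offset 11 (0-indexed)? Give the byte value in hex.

U+BD8D → 3-byte form EB B6 8D at offsets 0–2.
U+32F77 → 4-byte form F0 B2 BD B7 at offsets 3–6.
U+028E → 2-byte form CA 8E at offsets 7–8.
U+1030D → 4-byte form F0 90 8C 8D at offsets 9–12.
Offset 11 falls in char 4's range; it's byte 3 of F0 90 8C 8D = 0x8C.

0x8C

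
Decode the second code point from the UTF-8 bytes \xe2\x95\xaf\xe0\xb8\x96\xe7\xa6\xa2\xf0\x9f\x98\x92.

Offset 0: leading byte 0xE2 = 11100010 → 3-byte char #1 = E2 95 AF.
Offset 3: leading byte 0xE0 = 11100000 → 3-byte char #2 = E0 B8 96.
Leading byte 0xE0 = 11100000 matches 1110xxxx → 3-byte sequence.
Byte 1: 0xE0 = 11100000, payload 0000 (4 bits).
Byte 2: 0xB8 = 10111000 (10xxxxxx ✓), payload 111000.
Byte 3: 0x96 = 10010110 (10xxxxxx ✓), payload 010110.
Concatenate: 0000111000010110 = 0xE16 (16 bits → U+0E16).

U+0E16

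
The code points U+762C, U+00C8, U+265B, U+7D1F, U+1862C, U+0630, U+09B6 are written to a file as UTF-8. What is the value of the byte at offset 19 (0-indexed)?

U+762C → 3-byte form E7 98 AC at offsets 0–2.
U+00C8 → 2-byte form C3 88 at offsets 3–4.
U+265B → 3-byte form E2 99 9B at offsets 5–7.
U+7D1F → 3-byte form E7 B4 9F at offsets 8–10.
U+1862C → 4-byte form F0 98 98 AC at offsets 11–14.
U+0630 → 2-byte form D8 B0 at offsets 15–16.
U+09B6 → 3-byte form E0 A6 B6 at offsets 17–19.
Offset 19 falls in char 7's range; it's byte 3 of E0 A6 B6 = 0xB6.

0xB6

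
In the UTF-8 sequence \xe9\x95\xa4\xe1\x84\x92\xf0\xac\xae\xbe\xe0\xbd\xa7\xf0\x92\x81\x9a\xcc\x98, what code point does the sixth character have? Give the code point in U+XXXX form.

U+0318

Offset 0: leading byte 0xE9 = 11101001 → 3-byte char #1 = E9 95 A4.
Offset 3: leading byte 0xE1 = 11100001 → 3-byte char #2 = E1 84 92.
Offset 6: leading byte 0xF0 = 11110000 → 4-byte char #3 = F0 AC AE BE.
Offset 10: leading byte 0xE0 = 11100000 → 3-byte char #4 = E0 BD A7.
Offset 13: leading byte 0xF0 = 11110000 → 4-byte char #5 = F0 92 81 9A.
Offset 17: leading byte 0xCC = 11001100 → 2-byte char #6 = CC 98.
Leading byte 0xCC = 11001100 matches 110xxxxx → 2-byte sequence.
Byte 1: 0xCC = 11001100, payload 01100 (5 bits).
Byte 2: 0x98 = 10011000 (10xxxxxx ✓), payload 011000.
Concatenate: 01100011000 = 0x318 (11 bits → U+0318).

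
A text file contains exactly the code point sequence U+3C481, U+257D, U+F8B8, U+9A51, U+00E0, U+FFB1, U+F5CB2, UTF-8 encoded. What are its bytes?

U+3C481: 4-byte form → F0 BC 92 81.
U+257D: 3-byte form → E2 95 BD.
U+F8B8: 3-byte form → EF A2 B8.
U+9A51: 3-byte form → E9 A9 91.
U+00E0: 2-byte form → C3 A0.
U+FFB1: 3-byte form → EF BE B1.
U+F5CB2: 4-byte form → F3 B5 B2 B2.
Concatenated (22 bytes): F0 BC 92 81 E2 95 BD EF A2 B8 E9 A9 91 C3 A0 EF BE B1 F3 B5 B2 B2.

F0 BC 92 81 E2 95 BD EF A2 B8 E9 A9 91 C3 A0 EF BE B1 F3 B5 B2 B2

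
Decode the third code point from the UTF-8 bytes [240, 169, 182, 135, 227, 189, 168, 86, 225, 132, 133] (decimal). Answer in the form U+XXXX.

U+0056

Offset 0: leading byte 0xF0 = 11110000 → 4-byte char #1 = F0 A9 B6 87.
Offset 4: leading byte 0xE3 = 11100011 → 3-byte char #2 = E3 BD A8.
Offset 7: leading byte 0x56 = 01010110 → 1-byte char #3 = 56.
Leading byte 0x56 = 01010110 matches 0xxxxxxx → 1-byte sequence.
Byte 1: 0x56 = 01010110, payload 1010110 (7 bits).
Concatenate: 1010110 = 0x56 (7 bits → U+0056).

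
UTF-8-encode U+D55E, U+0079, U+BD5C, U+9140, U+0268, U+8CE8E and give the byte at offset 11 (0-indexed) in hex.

U+D55E → 3-byte form ED 95 9E at offsets 0–2.
U+0079 → 1-byte form 79 at offsets 3–3.
U+BD5C → 3-byte form EB B5 9C at offsets 4–6.
U+9140 → 3-byte form E9 85 80 at offsets 7–9.
U+0268 → 2-byte form C9 A8 at offsets 10–11.
Offset 11 falls in char 5's range; it's byte 2 of C9 A8 = 0xA8.

0xA8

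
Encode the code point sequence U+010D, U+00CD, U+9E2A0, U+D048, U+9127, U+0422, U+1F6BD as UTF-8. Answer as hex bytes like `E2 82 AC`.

U+010D: 2-byte form → C4 8D.
U+00CD: 2-byte form → C3 8D.
U+9E2A0: 4-byte form → F2 9E 8A A0.
U+D048: 3-byte form → ED 81 88.
U+9127: 3-byte form → E9 84 A7.
U+0422: 2-byte form → D0 A2.
U+1F6BD: 4-byte form → F0 9F 9A BD.
Concatenated (20 bytes): C4 8D C3 8D F2 9E 8A A0 ED 81 88 E9 84 A7 D0 A2 F0 9F 9A BD.

C4 8D C3 8D F2 9E 8A A0 ED 81 88 E9 84 A7 D0 A2 F0 9F 9A BD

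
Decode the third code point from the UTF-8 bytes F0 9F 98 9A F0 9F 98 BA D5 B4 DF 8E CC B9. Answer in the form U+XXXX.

Offset 0: leading byte 0xF0 = 11110000 → 4-byte char #1 = F0 9F 98 9A.
Offset 4: leading byte 0xF0 = 11110000 → 4-byte char #2 = F0 9F 98 BA.
Offset 8: leading byte 0xD5 = 11010101 → 2-byte char #3 = D5 B4.
Leading byte 0xD5 = 11010101 matches 110xxxxx → 2-byte sequence.
Byte 1: 0xD5 = 11010101, payload 10101 (5 bits).
Byte 2: 0xB4 = 10110100 (10xxxxxx ✓), payload 110100.
Concatenate: 10101110100 = 0x574 (11 bits → U+0574).

U+0574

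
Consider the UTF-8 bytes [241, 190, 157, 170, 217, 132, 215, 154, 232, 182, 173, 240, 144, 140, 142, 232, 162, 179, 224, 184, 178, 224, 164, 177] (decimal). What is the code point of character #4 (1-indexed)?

U+8DAD

Offset 0: leading byte 0xF1 = 11110001 → 4-byte char #1 = F1 BE 9D AA.
Offset 4: leading byte 0xD9 = 11011001 → 2-byte char #2 = D9 84.
Offset 6: leading byte 0xD7 = 11010111 → 2-byte char #3 = D7 9A.
Offset 8: leading byte 0xE8 = 11101000 → 3-byte char #4 = E8 B6 AD.
Leading byte 0xE8 = 11101000 matches 1110xxxx → 3-byte sequence.
Byte 1: 0xE8 = 11101000, payload 1000 (4 bits).
Byte 2: 0xB6 = 10110110 (10xxxxxx ✓), payload 110110.
Byte 3: 0xAD = 10101101 (10xxxxxx ✓), payload 101101.
Concatenate: 1000110110101101 = 0x8DAD (16 bits → U+8DAD).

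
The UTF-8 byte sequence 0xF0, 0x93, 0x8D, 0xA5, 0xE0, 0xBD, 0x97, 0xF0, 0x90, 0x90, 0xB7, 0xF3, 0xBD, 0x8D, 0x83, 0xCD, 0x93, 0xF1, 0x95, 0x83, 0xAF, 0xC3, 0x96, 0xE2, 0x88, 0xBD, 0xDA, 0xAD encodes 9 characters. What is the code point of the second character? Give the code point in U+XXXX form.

Offset 0: leading byte 0xF0 = 11110000 → 4-byte char #1 = F0 93 8D A5.
Offset 4: leading byte 0xE0 = 11100000 → 3-byte char #2 = E0 BD 97.
Leading byte 0xE0 = 11100000 matches 1110xxxx → 3-byte sequence.
Byte 1: 0xE0 = 11100000, payload 0000 (4 bits).
Byte 2: 0xBD = 10111101 (10xxxxxx ✓), payload 111101.
Byte 3: 0x97 = 10010111 (10xxxxxx ✓), payload 010111.
Concatenate: 0000111101010111 = 0xF57 (16 bits → U+0F57).

U+0F57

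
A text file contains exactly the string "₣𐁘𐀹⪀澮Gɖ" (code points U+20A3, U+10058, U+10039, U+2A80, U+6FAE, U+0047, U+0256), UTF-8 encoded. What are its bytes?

U+20A3: 3-byte form → E2 82 A3.
U+10058: 4-byte form → F0 90 81 98.
U+10039: 4-byte form → F0 90 80 B9.
U+2A80: 3-byte form → E2 AA 80.
U+6FAE: 3-byte form → E6 BE AE.
U+0047: 1-byte form → 47.
U+0256: 2-byte form → C9 96.
Concatenated (20 bytes): E2 82 A3 F0 90 81 98 F0 90 80 B9 E2 AA 80 E6 BE AE 47 C9 96.

E2 82 A3 F0 90 81 98 F0 90 80 B9 E2 AA 80 E6 BE AE 47 C9 96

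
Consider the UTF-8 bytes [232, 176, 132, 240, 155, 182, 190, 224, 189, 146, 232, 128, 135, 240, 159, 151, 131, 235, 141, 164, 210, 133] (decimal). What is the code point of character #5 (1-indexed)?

Offset 0: leading byte 0xE8 = 11101000 → 3-byte char #1 = E8 B0 84.
Offset 3: leading byte 0xF0 = 11110000 → 4-byte char #2 = F0 9B B6 BE.
Offset 7: leading byte 0xE0 = 11100000 → 3-byte char #3 = E0 BD 92.
Offset 10: leading byte 0xE8 = 11101000 → 3-byte char #4 = E8 80 87.
Offset 13: leading byte 0xF0 = 11110000 → 4-byte char #5 = F0 9F 97 83.
Leading byte 0xF0 = 11110000 matches 11110xxx → 4-byte sequence.
Byte 1: 0xF0 = 11110000, payload 000 (3 bits).
Byte 2: 0x9F = 10011111 (10xxxxxx ✓), payload 011111.
Byte 3: 0x97 = 10010111 (10xxxxxx ✓), payload 010111.
Byte 4: 0x83 = 10000011 (10xxxxxx ✓), payload 000011.
Concatenate: 000011111010111000011 = 0x1F5C3 (21 bits → U+1F5C3).

U+1F5C3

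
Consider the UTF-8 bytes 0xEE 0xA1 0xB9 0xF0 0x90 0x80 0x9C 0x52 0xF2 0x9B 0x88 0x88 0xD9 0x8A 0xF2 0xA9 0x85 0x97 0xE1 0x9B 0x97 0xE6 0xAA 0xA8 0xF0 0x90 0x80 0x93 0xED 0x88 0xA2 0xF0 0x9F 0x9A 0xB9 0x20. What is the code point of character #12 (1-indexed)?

Offset 0: leading byte 0xEE = 11101110 → 3-byte char #1 = EE A1 B9.
Offset 3: leading byte 0xF0 = 11110000 → 4-byte char #2 = F0 90 80 9C.
Offset 7: leading byte 0x52 = 01010010 → 1-byte char #3 = 52.
Offset 8: leading byte 0xF2 = 11110010 → 4-byte char #4 = F2 9B 88 88.
Offset 12: leading byte 0xD9 = 11011001 → 2-byte char #5 = D9 8A.
Offset 14: leading byte 0xF2 = 11110010 → 4-byte char #6 = F2 A9 85 97.
Offset 18: leading byte 0xE1 = 11100001 → 3-byte char #7 = E1 9B 97.
Offset 21: leading byte 0xE6 = 11100110 → 3-byte char #8 = E6 AA A8.
Offset 24: leading byte 0xF0 = 11110000 → 4-byte char #9 = F0 90 80 93.
Offset 28: leading byte 0xED = 11101101 → 3-byte char #10 = ED 88 A2.
Offset 31: leading byte 0xF0 = 11110000 → 4-byte char #11 = F0 9F 9A B9.
Offset 35: leading byte 0x20 = 00100000 → 1-byte char #12 = 20.
Leading byte 0x20 = 00100000 matches 0xxxxxxx → 1-byte sequence.
Byte 1: 0x20 = 00100000, payload 0100000 (7 bits).
Concatenate: 0100000 = 0x20 (7 bits → U+0020).

U+0020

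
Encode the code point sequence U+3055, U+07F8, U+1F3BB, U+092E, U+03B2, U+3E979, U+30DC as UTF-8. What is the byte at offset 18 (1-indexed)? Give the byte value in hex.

0xB9

1-indexed offset 18 is 0-indexed offset 17.
U+3055 → 3-byte form E3 81 95 at offsets 0–2.
U+07F8 → 2-byte form DF B8 at offsets 3–4.
U+1F3BB → 4-byte form F0 9F 8E BB at offsets 5–8.
U+092E → 3-byte form E0 A4 AE at offsets 9–11.
U+03B2 → 2-byte form CE B2 at offsets 12–13.
U+3E979 → 4-byte form F0 BE A5 B9 at offsets 14–17.
Offset 17 falls in char 6's range; it's byte 4 of F0 BE A5 B9 = 0xB9.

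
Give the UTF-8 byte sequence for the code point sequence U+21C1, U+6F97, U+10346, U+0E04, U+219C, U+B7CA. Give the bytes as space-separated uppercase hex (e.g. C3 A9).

E2 87 81 E6 BE 97 F0 90 8D 86 E0 B8 84 E2 86 9C EB 9F 8A

U+21C1: 3-byte form → E2 87 81.
U+6F97: 3-byte form → E6 BE 97.
U+10346: 4-byte form → F0 90 8D 86.
U+0E04: 3-byte form → E0 B8 84.
U+219C: 3-byte form → E2 86 9C.
U+B7CA: 3-byte form → EB 9F 8A.
Concatenated (19 bytes): E2 87 81 E6 BE 97 F0 90 8D 86 E0 B8 84 E2 86 9C EB 9F 8A.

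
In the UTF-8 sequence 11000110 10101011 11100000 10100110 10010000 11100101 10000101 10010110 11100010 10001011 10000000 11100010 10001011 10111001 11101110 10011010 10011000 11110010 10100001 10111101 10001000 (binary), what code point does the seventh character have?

Offset 0: leading byte 0xC6 = 11000110 → 2-byte char #1 = C6 AB.
Offset 2: leading byte 0xE0 = 11100000 → 3-byte char #2 = E0 A6 90.
Offset 5: leading byte 0xE5 = 11100101 → 3-byte char #3 = E5 85 96.
Offset 8: leading byte 0xE2 = 11100010 → 3-byte char #4 = E2 8B 80.
Offset 11: leading byte 0xE2 = 11100010 → 3-byte char #5 = E2 8B B9.
Offset 14: leading byte 0xEE = 11101110 → 3-byte char #6 = EE 9A 98.
Offset 17: leading byte 0xF2 = 11110010 → 4-byte char #7 = F2 A1 BD 88.
Leading byte 0xF2 = 11110010 matches 11110xxx → 4-byte sequence.
Byte 1: 0xF2 = 11110010, payload 010 (3 bits).
Byte 2: 0xA1 = 10100001 (10xxxxxx ✓), payload 100001.
Byte 3: 0xBD = 10111101 (10xxxxxx ✓), payload 111101.
Byte 4: 0x88 = 10001000 (10xxxxxx ✓), payload 001000.
Concatenate: 010100001111101001000 = 0xA1F48 (21 bits → U+A1F48).

U+A1F48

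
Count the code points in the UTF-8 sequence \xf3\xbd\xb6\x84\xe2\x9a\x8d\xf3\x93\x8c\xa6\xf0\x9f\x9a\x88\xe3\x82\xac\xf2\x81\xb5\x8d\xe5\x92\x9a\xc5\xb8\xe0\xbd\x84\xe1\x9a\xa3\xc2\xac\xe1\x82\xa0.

Byte at offset 0: 0xF3 = 11110011 → 4-byte char (#1). Advance 4.
Byte at offset 4: 0xE2 = 11100010 → 3-byte char (#2). Advance 3.
Byte at offset 7: 0xF3 = 11110011 → 4-byte char (#3). Advance 4.
Byte at offset 11: 0xF0 = 11110000 → 4-byte char (#4). Advance 4.
Byte at offset 15: 0xE3 = 11100011 → 3-byte char (#5). Advance 3.
Byte at offset 18: 0xF2 = 11110010 → 4-byte char (#6). Advance 4.
Byte at offset 22: 0xE5 = 11100101 → 3-byte char (#7). Advance 3.
Byte at offset 25: 0xC5 = 11000101 → 2-byte char (#8). Advance 2.
Byte at offset 27: 0xE0 = 11100000 → 3-byte char (#9). Advance 3.
Byte at offset 30: 0xE1 = 11100001 → 3-byte char (#10). Advance 3.
Byte at offset 33: 0xC2 = 11000010 → 2-byte char (#11). Advance 2.
Byte at offset 35: 0xE1 = 11100001 → 3-byte char (#12). Advance 3.
Reached end at offset 38 after 12 code points.

12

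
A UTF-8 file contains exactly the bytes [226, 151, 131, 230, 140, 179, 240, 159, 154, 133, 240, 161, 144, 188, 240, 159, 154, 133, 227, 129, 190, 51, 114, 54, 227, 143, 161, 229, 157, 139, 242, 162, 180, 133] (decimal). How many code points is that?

12

Byte at offset 0: 0xE2 = 11100010 → 3-byte char (#1). Advance 3.
Byte at offset 3: 0xE6 = 11100110 → 3-byte char (#2). Advance 3.
Byte at offset 6: 0xF0 = 11110000 → 4-byte char (#3). Advance 4.
Byte at offset 10: 0xF0 = 11110000 → 4-byte char (#4). Advance 4.
Byte at offset 14: 0xF0 = 11110000 → 4-byte char (#5). Advance 4.
Byte at offset 18: 0xE3 = 11100011 → 3-byte char (#6). Advance 3.
Byte at offset 21: 0x33 = 00110011 → 1-byte char (#7). Advance 1.
Byte at offset 22: 0x72 = 01110010 → 1-byte char (#8). Advance 1.
Byte at offset 23: 0x36 = 00110110 → 1-byte char (#9). Advance 1.
Byte at offset 24: 0xE3 = 11100011 → 3-byte char (#10). Advance 3.
Byte at offset 27: 0xE5 = 11100101 → 3-byte char (#11). Advance 3.
Byte at offset 30: 0xF2 = 11110010 → 4-byte char (#12). Advance 4.
Reached end at offset 34 after 12 code points.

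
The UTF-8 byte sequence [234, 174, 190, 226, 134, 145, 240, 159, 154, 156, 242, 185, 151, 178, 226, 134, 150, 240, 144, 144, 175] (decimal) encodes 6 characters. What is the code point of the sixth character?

U+1042F

Offset 0: leading byte 0xEA = 11101010 → 3-byte char #1 = EA AE BE.
Offset 3: leading byte 0xE2 = 11100010 → 3-byte char #2 = E2 86 91.
Offset 6: leading byte 0xF0 = 11110000 → 4-byte char #3 = F0 9F 9A 9C.
Offset 10: leading byte 0xF2 = 11110010 → 4-byte char #4 = F2 B9 97 B2.
Offset 14: leading byte 0xE2 = 11100010 → 3-byte char #5 = E2 86 96.
Offset 17: leading byte 0xF0 = 11110000 → 4-byte char #6 = F0 90 90 AF.
Leading byte 0xF0 = 11110000 matches 11110xxx → 4-byte sequence.
Byte 1: 0xF0 = 11110000, payload 000 (3 bits).
Byte 2: 0x90 = 10010000 (10xxxxxx ✓), payload 010000.
Byte 3: 0x90 = 10010000 (10xxxxxx ✓), payload 010000.
Byte 4: 0xAF = 10101111 (10xxxxxx ✓), payload 101111.
Concatenate: 000010000010000101111 = 0x1042F (21 bits → U+1042F).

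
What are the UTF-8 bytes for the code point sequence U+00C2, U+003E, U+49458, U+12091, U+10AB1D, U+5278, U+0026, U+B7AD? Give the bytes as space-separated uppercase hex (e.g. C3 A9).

U+00C2: 2-byte form → C3 82.
U+003E: 1-byte form → 3E.
U+49458: 4-byte form → F1 89 91 98.
U+12091: 4-byte form → F0 92 82 91.
U+10AB1D: 4-byte form → F4 8A AC 9D.
U+5278: 3-byte form → E5 89 B8.
U+0026: 1-byte form → 26.
U+B7AD: 3-byte form → EB 9E AD.
Concatenated (22 bytes): C3 82 3E F1 89 91 98 F0 92 82 91 F4 8A AC 9D E5 89 B8 26 EB 9E AD.

C3 82 3E F1 89 91 98 F0 92 82 91 F4 8A AC 9D E5 89 B8 26 EB 9E AD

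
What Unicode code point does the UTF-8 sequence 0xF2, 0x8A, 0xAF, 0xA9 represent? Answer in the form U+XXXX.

Leading byte 0xF2 = 11110010 matches 11110xxx → 4-byte sequence.
Byte 1: 0xF2 = 11110010, payload 010 (3 bits).
Byte 2: 0x8A = 10001010 (10xxxxxx ✓), payload 001010.
Byte 3: 0xAF = 10101111 (10xxxxxx ✓), payload 101111.
Byte 4: 0xA9 = 10101001 (10xxxxxx ✓), payload 101001.
Concatenate: 010001010101111101001 = 0x8ABE9 (21 bits → U+8ABE9).

U+8ABE9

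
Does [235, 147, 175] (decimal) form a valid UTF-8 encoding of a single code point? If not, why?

Leading byte 0xEB = 11101011 → 3-byte form.
Continuation bytes 0x93=10010011, 0xAF=10101111 all match 10xxxxxx.
Decoded value 0xB4EF is ≥ 0x800 (shortest form) and not a surrogate.

valid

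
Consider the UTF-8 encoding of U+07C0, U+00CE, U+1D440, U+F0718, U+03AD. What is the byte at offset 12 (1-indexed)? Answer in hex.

0x98

1-indexed offset 12 is 0-indexed offset 11.
U+07C0 → 2-byte form DF 80 at offsets 0–1.
U+00CE → 2-byte form C3 8E at offsets 2–3.
U+1D440 → 4-byte form F0 9D 91 80 at offsets 4–7.
U+F0718 → 4-byte form F3 B0 9C 98 at offsets 8–11.
Offset 11 falls in char 4's range; it's byte 4 of F3 B0 9C 98 = 0x98.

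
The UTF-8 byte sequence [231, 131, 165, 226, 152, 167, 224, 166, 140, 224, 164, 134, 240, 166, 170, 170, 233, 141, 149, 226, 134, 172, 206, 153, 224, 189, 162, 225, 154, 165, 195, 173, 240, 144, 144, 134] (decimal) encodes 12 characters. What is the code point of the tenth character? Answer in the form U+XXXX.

U+16A5

Offset 0: leading byte 0xE7 = 11100111 → 3-byte char #1 = E7 83 A5.
Offset 3: leading byte 0xE2 = 11100010 → 3-byte char #2 = E2 98 A7.
Offset 6: leading byte 0xE0 = 11100000 → 3-byte char #3 = E0 A6 8C.
Offset 9: leading byte 0xE0 = 11100000 → 3-byte char #4 = E0 A4 86.
Offset 12: leading byte 0xF0 = 11110000 → 4-byte char #5 = F0 A6 AA AA.
Offset 16: leading byte 0xE9 = 11101001 → 3-byte char #6 = E9 8D 95.
Offset 19: leading byte 0xE2 = 11100010 → 3-byte char #7 = E2 86 AC.
Offset 22: leading byte 0xCE = 11001110 → 2-byte char #8 = CE 99.
Offset 24: leading byte 0xE0 = 11100000 → 3-byte char #9 = E0 BD A2.
Offset 27: leading byte 0xE1 = 11100001 → 3-byte char #10 = E1 9A A5.
Leading byte 0xE1 = 11100001 matches 1110xxxx → 3-byte sequence.
Byte 1: 0xE1 = 11100001, payload 0001 (4 bits).
Byte 2: 0x9A = 10011010 (10xxxxxx ✓), payload 011010.
Byte 3: 0xA5 = 10100101 (10xxxxxx ✓), payload 100101.
Concatenate: 0001011010100101 = 0x16A5 (16 bits → U+16A5).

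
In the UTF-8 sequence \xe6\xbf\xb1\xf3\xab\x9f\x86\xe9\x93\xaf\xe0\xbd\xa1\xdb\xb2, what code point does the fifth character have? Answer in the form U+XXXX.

Offset 0: leading byte 0xE6 = 11100110 → 3-byte char #1 = E6 BF B1.
Offset 3: leading byte 0xF3 = 11110011 → 4-byte char #2 = F3 AB 9F 86.
Offset 7: leading byte 0xE9 = 11101001 → 3-byte char #3 = E9 93 AF.
Offset 10: leading byte 0xE0 = 11100000 → 3-byte char #4 = E0 BD A1.
Offset 13: leading byte 0xDB = 11011011 → 2-byte char #5 = DB B2.
Leading byte 0xDB = 11011011 matches 110xxxxx → 2-byte sequence.
Byte 1: 0xDB = 11011011, payload 11011 (5 bits).
Byte 2: 0xB2 = 10110010 (10xxxxxx ✓), payload 110010.
Concatenate: 11011110010 = 0x6F2 (11 bits → U+06F2).

U+06F2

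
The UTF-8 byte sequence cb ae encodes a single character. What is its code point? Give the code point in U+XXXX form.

Leading byte 0xCB = 11001011 matches 110xxxxx → 2-byte sequence.
Byte 1: 0xCB = 11001011, payload 01011 (5 bits).
Byte 2: 0xAE = 10101110 (10xxxxxx ✓), payload 101110.
Concatenate: 01011101110 = 0x2EE (11 bits → U+02EE).

U+02EE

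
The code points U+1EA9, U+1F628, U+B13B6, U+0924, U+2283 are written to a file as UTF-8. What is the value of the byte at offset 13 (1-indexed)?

0xA4

1-indexed offset 13 is 0-indexed offset 12.
U+1EA9 → 3-byte form E1 BA A9 at offsets 0–2.
U+1F628 → 4-byte form F0 9F 98 A8 at offsets 3–6.
U+B13B6 → 4-byte form F2 B1 8E B6 at offsets 7–10.
U+0924 → 3-byte form E0 A4 A4 at offsets 11–13.
Offset 12 falls in char 4's range; it's byte 2 of E0 A4 A4 = 0xA4.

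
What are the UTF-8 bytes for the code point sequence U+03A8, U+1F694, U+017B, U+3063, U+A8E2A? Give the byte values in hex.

U+03A8: 2-byte form → CE A8.
U+1F694: 4-byte form → F0 9F 9A 94.
U+017B: 2-byte form → C5 BB.
U+3063: 3-byte form → E3 81 A3.
U+A8E2A: 4-byte form → F2 A8 B8 AA.
Concatenated (15 bytes): CE A8 F0 9F 9A 94 C5 BB E3 81 A3 F2 A8 B8 AA.

CE A8 F0 9F 9A 94 C5 BB E3 81 A3 F2 A8 B8 AA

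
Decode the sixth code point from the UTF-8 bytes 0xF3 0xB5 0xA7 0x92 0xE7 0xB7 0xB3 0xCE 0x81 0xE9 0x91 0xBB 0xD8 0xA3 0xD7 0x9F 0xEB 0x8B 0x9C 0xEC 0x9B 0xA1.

Offset 0: leading byte 0xF3 = 11110011 → 4-byte char #1 = F3 B5 A7 92.
Offset 4: leading byte 0xE7 = 11100111 → 3-byte char #2 = E7 B7 B3.
Offset 7: leading byte 0xCE = 11001110 → 2-byte char #3 = CE 81.
Offset 9: leading byte 0xE9 = 11101001 → 3-byte char #4 = E9 91 BB.
Offset 12: leading byte 0xD8 = 11011000 → 2-byte char #5 = D8 A3.
Offset 14: leading byte 0xD7 = 11010111 → 2-byte char #6 = D7 9F.
Leading byte 0xD7 = 11010111 matches 110xxxxx → 2-byte sequence.
Byte 1: 0xD7 = 11010111, payload 10111 (5 bits).
Byte 2: 0x9F = 10011111 (10xxxxxx ✓), payload 011111.
Concatenate: 10111011111 = 0x5DF (11 bits → U+05DF).

U+05DF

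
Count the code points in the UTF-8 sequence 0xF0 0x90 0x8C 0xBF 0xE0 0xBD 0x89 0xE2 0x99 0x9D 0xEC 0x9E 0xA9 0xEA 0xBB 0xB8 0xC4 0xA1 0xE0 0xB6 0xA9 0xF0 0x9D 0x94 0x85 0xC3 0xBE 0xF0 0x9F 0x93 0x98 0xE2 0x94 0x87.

11

Byte at offset 0: 0xF0 = 11110000 → 4-byte char (#1). Advance 4.
Byte at offset 4: 0xE0 = 11100000 → 3-byte char (#2). Advance 3.
Byte at offset 7: 0xE2 = 11100010 → 3-byte char (#3). Advance 3.
Byte at offset 10: 0xEC = 11101100 → 3-byte char (#4). Advance 3.
Byte at offset 13: 0xEA = 11101010 → 3-byte char (#5). Advance 3.
Byte at offset 16: 0xC4 = 11000100 → 2-byte char (#6). Advance 2.
Byte at offset 18: 0xE0 = 11100000 → 3-byte char (#7). Advance 3.
Byte at offset 21: 0xF0 = 11110000 → 4-byte char (#8). Advance 4.
Byte at offset 25: 0xC3 = 11000011 → 2-byte char (#9). Advance 2.
Byte at offset 27: 0xF0 = 11110000 → 4-byte char (#10). Advance 4.
Byte at offset 31: 0xE2 = 11100010 → 3-byte char (#11). Advance 3.
Reached end at offset 34 after 11 code points.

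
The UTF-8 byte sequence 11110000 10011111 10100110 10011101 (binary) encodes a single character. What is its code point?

U+1F99D

Leading byte 0xF0 = 11110000 matches 11110xxx → 4-byte sequence.
Byte 1: 0xF0 = 11110000, payload 000 (3 bits).
Byte 2: 0x9F = 10011111 (10xxxxxx ✓), payload 011111.
Byte 3: 0xA6 = 10100110 (10xxxxxx ✓), payload 100110.
Byte 4: 0x9D = 10011101 (10xxxxxx ✓), payload 011101.
Concatenate: 000011111100110011101 = 0x1F99D (21 bits → U+1F99D).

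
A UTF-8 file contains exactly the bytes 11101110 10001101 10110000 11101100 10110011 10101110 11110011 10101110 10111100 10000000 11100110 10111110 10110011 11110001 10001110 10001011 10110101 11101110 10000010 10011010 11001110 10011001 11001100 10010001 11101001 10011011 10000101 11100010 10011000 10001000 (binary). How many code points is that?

Byte at offset 0: 0xEE = 11101110 → 3-byte char (#1). Advance 3.
Byte at offset 3: 0xEC = 11101100 → 3-byte char (#2). Advance 3.
Byte at offset 6: 0xF3 = 11110011 → 4-byte char (#3). Advance 4.
Byte at offset 10: 0xE6 = 11100110 → 3-byte char (#4). Advance 3.
Byte at offset 13: 0xF1 = 11110001 → 4-byte char (#5). Advance 4.
Byte at offset 17: 0xEE = 11101110 → 3-byte char (#6). Advance 3.
Byte at offset 20: 0xCE = 11001110 → 2-byte char (#7). Advance 2.
Byte at offset 22: 0xCC = 11001100 → 2-byte char (#8). Advance 2.
Byte at offset 24: 0xE9 = 11101001 → 3-byte char (#9). Advance 3.
Byte at offset 27: 0xE2 = 11100010 → 3-byte char (#10). Advance 3.
Reached end at offset 30 after 10 code points.

10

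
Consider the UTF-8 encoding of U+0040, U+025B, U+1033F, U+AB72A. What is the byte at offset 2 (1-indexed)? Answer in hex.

0xC9

1-indexed offset 2 is 0-indexed offset 1.
U+0040 → 1-byte form 40 at offsets 0–0.
U+025B → 2-byte form C9 9B at offsets 1–2.
Offset 1 falls in char 2's range; it's byte 1 of C9 9B = 0xC9.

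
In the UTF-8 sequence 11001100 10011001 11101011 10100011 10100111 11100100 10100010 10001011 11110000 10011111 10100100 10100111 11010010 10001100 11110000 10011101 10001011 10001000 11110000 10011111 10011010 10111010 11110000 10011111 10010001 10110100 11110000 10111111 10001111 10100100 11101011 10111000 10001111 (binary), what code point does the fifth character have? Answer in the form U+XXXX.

Offset 0: leading byte 0xCC = 11001100 → 2-byte char #1 = CC 99.
Offset 2: leading byte 0xEB = 11101011 → 3-byte char #2 = EB A3 A7.
Offset 5: leading byte 0xE4 = 11100100 → 3-byte char #3 = E4 A2 8B.
Offset 8: leading byte 0xF0 = 11110000 → 4-byte char #4 = F0 9F A4 A7.
Offset 12: leading byte 0xD2 = 11010010 → 2-byte char #5 = D2 8C.
Leading byte 0xD2 = 11010010 matches 110xxxxx → 2-byte sequence.
Byte 1: 0xD2 = 11010010, payload 10010 (5 bits).
Byte 2: 0x8C = 10001100 (10xxxxxx ✓), payload 001100.
Concatenate: 10010001100 = 0x48C (11 bits → U+048C).

U+048C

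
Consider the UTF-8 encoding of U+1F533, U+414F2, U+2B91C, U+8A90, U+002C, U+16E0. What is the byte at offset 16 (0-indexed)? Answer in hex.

U+1F533 → 4-byte form F0 9F 94 B3 at offsets 0–3.
U+414F2 → 4-byte form F1 81 93 B2 at offsets 4–7.
U+2B91C → 4-byte form F0 AB A4 9C at offsets 8–11.
U+8A90 → 3-byte form E8 AA 90 at offsets 12–14.
U+002C → 1-byte form 2C at offsets 15–15.
U+16E0 → 3-byte form E1 9B A0 at offsets 16–18.
Offset 16 falls in char 6's range; it's byte 1 of E1 9B A0 = 0xE1.

0xE1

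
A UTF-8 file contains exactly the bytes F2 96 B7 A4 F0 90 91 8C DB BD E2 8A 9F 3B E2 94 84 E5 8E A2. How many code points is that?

7

Byte at offset 0: 0xF2 = 11110010 → 4-byte char (#1). Advance 4.
Byte at offset 4: 0xF0 = 11110000 → 4-byte char (#2). Advance 4.
Byte at offset 8: 0xDB = 11011011 → 2-byte char (#3). Advance 2.
Byte at offset 10: 0xE2 = 11100010 → 3-byte char (#4). Advance 3.
Byte at offset 13: 0x3B = 00111011 → 1-byte char (#5). Advance 1.
Byte at offset 14: 0xE2 = 11100010 → 3-byte char (#6). Advance 3.
Byte at offset 17: 0xE5 = 11100101 → 3-byte char (#7). Advance 3.
Reached end at offset 20 after 7 code points.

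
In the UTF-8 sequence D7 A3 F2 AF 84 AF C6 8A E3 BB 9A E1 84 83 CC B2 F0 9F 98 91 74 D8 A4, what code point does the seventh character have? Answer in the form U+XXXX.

U+1F611

Offset 0: leading byte 0xD7 = 11010111 → 2-byte char #1 = D7 A3.
Offset 2: leading byte 0xF2 = 11110010 → 4-byte char #2 = F2 AF 84 AF.
Offset 6: leading byte 0xC6 = 11000110 → 2-byte char #3 = C6 8A.
Offset 8: leading byte 0xE3 = 11100011 → 3-byte char #4 = E3 BB 9A.
Offset 11: leading byte 0xE1 = 11100001 → 3-byte char #5 = E1 84 83.
Offset 14: leading byte 0xCC = 11001100 → 2-byte char #6 = CC B2.
Offset 16: leading byte 0xF0 = 11110000 → 4-byte char #7 = F0 9F 98 91.
Leading byte 0xF0 = 11110000 matches 11110xxx → 4-byte sequence.
Byte 1: 0xF0 = 11110000, payload 000 (3 bits).
Byte 2: 0x9F = 10011111 (10xxxxxx ✓), payload 011111.
Byte 3: 0x98 = 10011000 (10xxxxxx ✓), payload 011000.
Byte 4: 0x91 = 10010001 (10xxxxxx ✓), payload 010001.
Concatenate: 000011111011000010001 = 0x1F611 (21 bits → U+1F611).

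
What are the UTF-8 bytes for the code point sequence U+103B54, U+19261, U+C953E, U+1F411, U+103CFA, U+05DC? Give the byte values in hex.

F4 83 AD 94 F0 99 89 A1 F3 89 94 BE F0 9F 90 91 F4 83 B3 BA D7 9C

U+103B54: 4-byte form → F4 83 AD 94.
U+19261: 4-byte form → F0 99 89 A1.
U+C953E: 4-byte form → F3 89 94 BE.
U+1F411: 4-byte form → F0 9F 90 91.
U+103CFA: 4-byte form → F4 83 B3 BA.
U+05DC: 2-byte form → D7 9C.
Concatenated (22 bytes): F4 83 AD 94 F0 99 89 A1 F3 89 94 BE F0 9F 90 91 F4 83 B3 BA D7 9C.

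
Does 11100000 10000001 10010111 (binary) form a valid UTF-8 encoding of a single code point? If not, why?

Leading byte 0xE0 = 11100000 → 3-byte form.
Continuation bytes all match 10xxxxxx. Payload decodes to 0x57.
But 0x57 < 0x800, the minimum for a 3-byte sequence — this is an overlong encoding.

invalid (overlong encoding)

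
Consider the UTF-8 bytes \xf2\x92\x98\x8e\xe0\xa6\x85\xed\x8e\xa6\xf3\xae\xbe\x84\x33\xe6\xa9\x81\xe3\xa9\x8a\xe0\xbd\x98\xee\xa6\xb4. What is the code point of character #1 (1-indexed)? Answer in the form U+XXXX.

Offset 0: leading byte 0xF2 = 11110010 → 4-byte char #1 = F2 92 98 8E.
Leading byte 0xF2 = 11110010 matches 11110xxx → 4-byte sequence.
Byte 1: 0xF2 = 11110010, payload 010 (3 bits).
Byte 2: 0x92 = 10010010 (10xxxxxx ✓), payload 010010.
Byte 3: 0x98 = 10011000 (10xxxxxx ✓), payload 011000.
Byte 4: 0x8E = 10001110 (10xxxxxx ✓), payload 001110.
Concatenate: 010010010011000001110 = 0x9260E (21 bits → U+9260E).

U+9260E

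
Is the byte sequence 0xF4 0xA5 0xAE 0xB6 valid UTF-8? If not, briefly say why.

Leading byte 0xF4 = 11110100 → 4-byte form.
Payload = 0x125BB6, which exceeds U+10FFFF, the maximum Unicode code point. (Leading bytes F5–FF, or F4 followed by ≥ 0x90, are invalid.)

invalid (encodes a value above U+10FFFF)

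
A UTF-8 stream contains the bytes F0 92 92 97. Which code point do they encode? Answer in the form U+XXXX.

Leading byte 0xF0 = 11110000 matches 11110xxx → 4-byte sequence.
Byte 1: 0xF0 = 11110000, payload 000 (3 bits).
Byte 2: 0x92 = 10010010 (10xxxxxx ✓), payload 010010.
Byte 3: 0x92 = 10010010 (10xxxxxx ✓), payload 010010.
Byte 4: 0x97 = 10010111 (10xxxxxx ✓), payload 010111.
Concatenate: 000010010010010010111 = 0x12497 (21 bits → U+12497).

U+12497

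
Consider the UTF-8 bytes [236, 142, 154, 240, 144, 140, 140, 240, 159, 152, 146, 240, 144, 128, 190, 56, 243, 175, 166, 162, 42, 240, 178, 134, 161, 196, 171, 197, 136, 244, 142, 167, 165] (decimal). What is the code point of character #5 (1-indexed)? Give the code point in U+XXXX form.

U+0038

Offset 0: leading byte 0xEC = 11101100 → 3-byte char #1 = EC 8E 9A.
Offset 3: leading byte 0xF0 = 11110000 → 4-byte char #2 = F0 90 8C 8C.
Offset 7: leading byte 0xF0 = 11110000 → 4-byte char #3 = F0 9F 98 92.
Offset 11: leading byte 0xF0 = 11110000 → 4-byte char #4 = F0 90 80 BE.
Offset 15: leading byte 0x38 = 00111000 → 1-byte char #5 = 38.
Leading byte 0x38 = 00111000 matches 0xxxxxxx → 1-byte sequence.
Byte 1: 0x38 = 00111000, payload 0111000 (7 bits).
Concatenate: 0111000 = 0x38 (7 bits → U+0038).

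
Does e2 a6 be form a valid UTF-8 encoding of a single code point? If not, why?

Leading byte 0xE2 = 11100010 → 3-byte form.
Continuation bytes 0xA6=10100110, 0xBE=10111110 all match 10xxxxxx.
Decoded value 0x29BE is ≥ 0x800 (shortest form) and not a surrogate.

valid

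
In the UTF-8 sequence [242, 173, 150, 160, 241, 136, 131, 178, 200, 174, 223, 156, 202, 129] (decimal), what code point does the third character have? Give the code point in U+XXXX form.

U+022E

Offset 0: leading byte 0xF2 = 11110010 → 4-byte char #1 = F2 AD 96 A0.
Offset 4: leading byte 0xF1 = 11110001 → 4-byte char #2 = F1 88 83 B2.
Offset 8: leading byte 0xC8 = 11001000 → 2-byte char #3 = C8 AE.
Leading byte 0xC8 = 11001000 matches 110xxxxx → 2-byte sequence.
Byte 1: 0xC8 = 11001000, payload 01000 (5 bits).
Byte 2: 0xAE = 10101110 (10xxxxxx ✓), payload 101110.
Concatenate: 01000101110 = 0x22E (11 bits → U+022E).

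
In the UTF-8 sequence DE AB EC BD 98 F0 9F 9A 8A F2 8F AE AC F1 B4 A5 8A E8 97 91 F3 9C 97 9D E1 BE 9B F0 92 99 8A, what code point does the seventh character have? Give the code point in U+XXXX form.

Offset 0: leading byte 0xDE = 11011110 → 2-byte char #1 = DE AB.
Offset 2: leading byte 0xEC = 11101100 → 3-byte char #2 = EC BD 98.
Offset 5: leading byte 0xF0 = 11110000 → 4-byte char #3 = F0 9F 9A 8A.
Offset 9: leading byte 0xF2 = 11110010 → 4-byte char #4 = F2 8F AE AC.
Offset 13: leading byte 0xF1 = 11110001 → 4-byte char #5 = F1 B4 A5 8A.
Offset 17: leading byte 0xE8 = 11101000 → 3-byte char #6 = E8 97 91.
Offset 20: leading byte 0xF3 = 11110011 → 4-byte char #7 = F3 9C 97 9D.
Leading byte 0xF3 = 11110011 matches 11110xxx → 4-byte sequence.
Byte 1: 0xF3 = 11110011, payload 011 (3 bits).
Byte 2: 0x9C = 10011100 (10xxxxxx ✓), payload 011100.
Byte 3: 0x97 = 10010111 (10xxxxxx ✓), payload 010111.
Byte 4: 0x9D = 10011101 (10xxxxxx ✓), payload 011101.
Concatenate: 011011100010111011101 = 0xDC5DD (21 bits → U+DC5DD).

U+DC5DD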